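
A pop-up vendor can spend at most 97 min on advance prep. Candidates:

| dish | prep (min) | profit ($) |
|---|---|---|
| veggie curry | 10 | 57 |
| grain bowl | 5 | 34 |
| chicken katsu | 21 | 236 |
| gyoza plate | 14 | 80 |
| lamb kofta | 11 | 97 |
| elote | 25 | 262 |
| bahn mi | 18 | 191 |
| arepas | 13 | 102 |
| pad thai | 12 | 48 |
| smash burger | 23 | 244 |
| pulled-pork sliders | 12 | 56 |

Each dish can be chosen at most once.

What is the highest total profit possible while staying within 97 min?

Greedy by ratio would take grain bowl + chicken katsu + elote + bahn mi + smash burger: 92 min used, total 967.
Replace grain bowl with veggie curry: the trade gains 23 net, giving 990 at 97 min.
No other feasible combination exceeds 990.

990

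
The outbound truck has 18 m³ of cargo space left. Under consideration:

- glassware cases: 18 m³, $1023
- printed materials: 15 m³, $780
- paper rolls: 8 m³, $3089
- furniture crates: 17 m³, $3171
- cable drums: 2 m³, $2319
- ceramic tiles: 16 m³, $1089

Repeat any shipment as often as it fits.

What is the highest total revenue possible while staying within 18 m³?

The ratio ordering already packs tightly: 9×cable drums, 18 m³, 20871.
That's the maximum — no swap from here does better than 20871.

20871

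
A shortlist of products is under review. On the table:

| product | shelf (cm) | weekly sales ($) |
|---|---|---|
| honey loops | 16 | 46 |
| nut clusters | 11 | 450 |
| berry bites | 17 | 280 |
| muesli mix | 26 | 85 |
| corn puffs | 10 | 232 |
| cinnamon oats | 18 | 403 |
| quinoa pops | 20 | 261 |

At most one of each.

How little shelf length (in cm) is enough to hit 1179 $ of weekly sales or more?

56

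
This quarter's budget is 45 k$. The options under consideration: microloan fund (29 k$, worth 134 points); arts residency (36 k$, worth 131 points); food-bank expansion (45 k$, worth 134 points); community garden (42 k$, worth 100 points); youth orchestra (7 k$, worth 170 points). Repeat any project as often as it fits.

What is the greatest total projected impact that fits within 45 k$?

The ratio ordering already packs tightly: 6×youth orchestra, 42 k$, 1020.
Nothing else within 45 k$ beats 1020.

1020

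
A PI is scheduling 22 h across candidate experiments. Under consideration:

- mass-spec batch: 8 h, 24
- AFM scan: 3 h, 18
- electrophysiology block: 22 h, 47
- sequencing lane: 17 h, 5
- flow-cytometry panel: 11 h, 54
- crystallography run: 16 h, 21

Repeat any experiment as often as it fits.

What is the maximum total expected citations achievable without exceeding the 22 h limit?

Density check — AFM scan 6.00, flow-cytometry panel 4.91, mass-spec batch 3.00 are the best per h.
7×AFM scan uses 21 of the 22 h and totals 126.

126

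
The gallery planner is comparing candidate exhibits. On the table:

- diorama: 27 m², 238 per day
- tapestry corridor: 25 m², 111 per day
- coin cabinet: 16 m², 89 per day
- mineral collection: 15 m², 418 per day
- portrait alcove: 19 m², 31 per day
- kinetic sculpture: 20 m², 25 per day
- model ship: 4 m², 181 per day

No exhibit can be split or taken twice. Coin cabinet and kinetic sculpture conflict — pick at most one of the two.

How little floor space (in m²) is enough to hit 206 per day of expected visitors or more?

15

Look for the lowest-floor combination reaching 206.
Taking mineral collection gives 418 (≥ 206) for 15 m².
Below 15 m² the best achievable stays under 206.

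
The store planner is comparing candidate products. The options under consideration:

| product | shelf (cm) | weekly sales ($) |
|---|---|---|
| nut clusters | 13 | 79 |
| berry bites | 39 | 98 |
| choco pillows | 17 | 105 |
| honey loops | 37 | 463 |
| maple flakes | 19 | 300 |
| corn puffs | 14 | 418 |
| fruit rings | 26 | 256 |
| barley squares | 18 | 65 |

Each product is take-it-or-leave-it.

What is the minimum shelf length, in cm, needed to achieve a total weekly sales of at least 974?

Look for the lowest-shelf combination reaching 974.
maple flakes + corn puffs + fruit rings reaches 974 using 59 cm.
Below 59 cm the best achievable stays under 974.

59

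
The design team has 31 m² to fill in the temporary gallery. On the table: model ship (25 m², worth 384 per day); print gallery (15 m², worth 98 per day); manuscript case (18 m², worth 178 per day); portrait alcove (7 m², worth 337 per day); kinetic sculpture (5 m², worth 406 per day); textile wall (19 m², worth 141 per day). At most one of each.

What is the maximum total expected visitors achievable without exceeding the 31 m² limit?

921

Best packing: manuscript case + portrait alcove + kinetic sculpture — 30 m², 921 total.
Every other selection either busts 31 m² or fails to beat 921.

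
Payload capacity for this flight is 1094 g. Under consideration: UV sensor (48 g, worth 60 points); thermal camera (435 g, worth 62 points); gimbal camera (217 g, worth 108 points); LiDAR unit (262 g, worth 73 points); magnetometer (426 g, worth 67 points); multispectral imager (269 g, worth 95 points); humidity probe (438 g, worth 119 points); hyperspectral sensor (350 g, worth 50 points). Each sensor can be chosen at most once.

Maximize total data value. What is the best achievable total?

382

A density-first pass picks UV sensor + gimbal camera + LiDAR unit + multispectral imager — 336 at 796 g.
Replace LiDAR unit with humidity probe: the trade gains 46 net, giving 382 at 972 g.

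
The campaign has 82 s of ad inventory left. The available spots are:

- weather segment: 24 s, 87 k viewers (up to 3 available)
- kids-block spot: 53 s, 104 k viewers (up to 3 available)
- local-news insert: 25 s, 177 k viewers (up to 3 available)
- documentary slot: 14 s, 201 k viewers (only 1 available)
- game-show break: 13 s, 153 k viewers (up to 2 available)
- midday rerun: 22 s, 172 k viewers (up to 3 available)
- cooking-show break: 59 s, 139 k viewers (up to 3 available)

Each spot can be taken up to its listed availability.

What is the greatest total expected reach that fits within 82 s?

Ranking by ratio (expected reach/s): documentary slot 14.36, game-show break 11.77, midday rerun 7.82.
Taking the top-ratio spots first gives documentary slot + 2×game-show break + midday rerun for 679 (62 s).
Replace 2×game-show break with 2×midday rerun: the trade gains 38 net, giving 717 at 80 s.
That's the maximum — no swap from here does better than 717.

717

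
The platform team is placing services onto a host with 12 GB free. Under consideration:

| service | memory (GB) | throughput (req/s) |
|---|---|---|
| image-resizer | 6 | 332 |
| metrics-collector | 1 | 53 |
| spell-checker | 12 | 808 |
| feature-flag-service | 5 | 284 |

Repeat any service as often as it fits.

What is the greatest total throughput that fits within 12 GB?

Taking spell-checker: 12 GB used, 808 in throughput.

808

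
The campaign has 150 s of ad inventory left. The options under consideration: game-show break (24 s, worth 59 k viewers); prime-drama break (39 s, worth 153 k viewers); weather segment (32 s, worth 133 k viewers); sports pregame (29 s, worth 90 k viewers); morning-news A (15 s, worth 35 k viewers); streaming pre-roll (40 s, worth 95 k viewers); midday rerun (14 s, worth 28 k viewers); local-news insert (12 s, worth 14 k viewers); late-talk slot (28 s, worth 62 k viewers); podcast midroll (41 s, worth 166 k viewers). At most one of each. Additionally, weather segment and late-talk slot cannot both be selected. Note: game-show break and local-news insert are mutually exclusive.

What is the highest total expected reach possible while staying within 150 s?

542

Prime-drama break + weather segment + sports pregame + podcast midroll uses 141 of the 150 s and totals 542.
No other feasible combination exceeds 542.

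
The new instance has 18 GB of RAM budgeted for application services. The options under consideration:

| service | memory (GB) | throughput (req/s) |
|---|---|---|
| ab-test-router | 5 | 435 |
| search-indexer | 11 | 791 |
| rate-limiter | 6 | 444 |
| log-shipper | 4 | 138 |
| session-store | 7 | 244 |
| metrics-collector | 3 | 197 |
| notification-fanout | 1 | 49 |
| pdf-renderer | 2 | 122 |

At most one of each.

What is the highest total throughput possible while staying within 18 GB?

1348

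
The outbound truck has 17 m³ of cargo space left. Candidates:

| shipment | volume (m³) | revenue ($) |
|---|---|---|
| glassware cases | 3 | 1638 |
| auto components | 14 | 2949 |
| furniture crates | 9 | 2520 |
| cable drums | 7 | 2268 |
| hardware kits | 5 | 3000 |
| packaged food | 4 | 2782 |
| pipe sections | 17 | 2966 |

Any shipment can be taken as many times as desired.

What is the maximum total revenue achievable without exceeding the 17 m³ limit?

11346

Taking the top-ratio shipments first gives 4×packaged food for 11128 (16 m³).
Dropping packaged food frees 4 m³; slotting in hardware kits (5 m³) lifts the total to 11346 at 17 m³.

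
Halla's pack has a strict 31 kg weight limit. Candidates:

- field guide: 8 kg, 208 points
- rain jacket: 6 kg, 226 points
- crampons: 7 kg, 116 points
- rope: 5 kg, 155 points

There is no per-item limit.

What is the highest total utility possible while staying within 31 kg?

1130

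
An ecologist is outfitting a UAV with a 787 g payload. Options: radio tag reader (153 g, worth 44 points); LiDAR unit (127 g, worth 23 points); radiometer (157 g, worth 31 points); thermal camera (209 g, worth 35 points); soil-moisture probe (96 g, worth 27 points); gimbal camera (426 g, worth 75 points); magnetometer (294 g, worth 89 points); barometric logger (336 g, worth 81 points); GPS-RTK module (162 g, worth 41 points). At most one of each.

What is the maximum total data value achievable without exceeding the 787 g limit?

214

Taking the top-ratio sensors first gives radio tag reader + soil-moisture probe + magnetometer + GPS-RTK module for 201 (705 g).
Replace soil-moisture probe and GPS-RTK module with barometric logger: the trade gains 13 net, giving 214 at 783 g.
That's the maximum — no swap from here does better than 214.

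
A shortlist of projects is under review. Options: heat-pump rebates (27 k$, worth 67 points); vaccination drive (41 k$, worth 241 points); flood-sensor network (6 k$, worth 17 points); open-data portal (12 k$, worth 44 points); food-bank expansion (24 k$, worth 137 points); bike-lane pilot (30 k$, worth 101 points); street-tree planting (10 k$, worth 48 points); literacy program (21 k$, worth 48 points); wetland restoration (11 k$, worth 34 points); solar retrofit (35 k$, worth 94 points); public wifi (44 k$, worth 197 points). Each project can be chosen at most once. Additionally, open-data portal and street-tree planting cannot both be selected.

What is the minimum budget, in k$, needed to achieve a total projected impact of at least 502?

101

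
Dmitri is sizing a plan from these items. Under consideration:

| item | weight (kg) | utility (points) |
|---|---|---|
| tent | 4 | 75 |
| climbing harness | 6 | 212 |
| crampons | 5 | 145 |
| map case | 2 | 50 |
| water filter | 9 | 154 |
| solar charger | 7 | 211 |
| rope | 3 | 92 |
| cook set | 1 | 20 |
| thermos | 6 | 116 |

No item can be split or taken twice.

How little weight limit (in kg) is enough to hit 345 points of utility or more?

Need the lightest bundle worth ≥ 345.
climbing harness + crampons reaches 357 using 11 kg.
No combination under 11 kg hits 345.

11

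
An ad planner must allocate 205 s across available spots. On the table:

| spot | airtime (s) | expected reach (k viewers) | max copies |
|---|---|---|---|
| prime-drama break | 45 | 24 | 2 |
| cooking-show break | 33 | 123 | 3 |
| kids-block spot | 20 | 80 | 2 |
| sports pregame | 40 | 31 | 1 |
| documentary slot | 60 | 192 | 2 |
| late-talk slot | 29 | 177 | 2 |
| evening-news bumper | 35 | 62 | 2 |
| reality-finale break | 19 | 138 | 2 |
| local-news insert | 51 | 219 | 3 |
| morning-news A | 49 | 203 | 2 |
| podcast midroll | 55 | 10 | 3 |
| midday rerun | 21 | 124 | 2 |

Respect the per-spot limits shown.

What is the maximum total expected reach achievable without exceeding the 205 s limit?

1124

The ratio heuristic lands on 2×late-talk slot + 2×reality-finale break + local-news insert + 2×midday rerun (1097) but leaves 16 s idle.
Replace local-news insert with 2×cooking-show break: the trade gains 27 net, giving 1124 at 204 s.
Nothing else within 205 s beats 1124.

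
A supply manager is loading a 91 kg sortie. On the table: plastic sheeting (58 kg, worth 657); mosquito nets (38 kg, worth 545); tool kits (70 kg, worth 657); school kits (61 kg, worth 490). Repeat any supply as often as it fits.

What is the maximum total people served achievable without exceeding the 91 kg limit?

1090

The ratio ordering already packs tightly: 2×mosquito nets, 76 kg, 1090.
No other feasible combination exceeds 1090.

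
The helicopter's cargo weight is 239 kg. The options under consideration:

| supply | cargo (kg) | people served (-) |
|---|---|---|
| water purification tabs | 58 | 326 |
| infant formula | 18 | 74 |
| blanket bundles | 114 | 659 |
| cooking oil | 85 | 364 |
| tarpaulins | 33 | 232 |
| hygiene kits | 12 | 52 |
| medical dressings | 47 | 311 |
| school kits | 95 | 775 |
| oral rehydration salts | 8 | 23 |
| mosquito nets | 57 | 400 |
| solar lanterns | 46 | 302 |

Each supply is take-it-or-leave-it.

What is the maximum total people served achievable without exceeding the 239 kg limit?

Filling by ratio: tarpaulins + medical dressings + school kits + mosquito nets for 1718, with 7 kg left unused.
Replace medical dressings with oral rehydration salts + solar lanterns: the trade gains 14 net, giving 1732 at 239 kg.
The closest alternative, tarpaulins + medical dressings + school kits + mosquito nets, reaches only 1718.

1732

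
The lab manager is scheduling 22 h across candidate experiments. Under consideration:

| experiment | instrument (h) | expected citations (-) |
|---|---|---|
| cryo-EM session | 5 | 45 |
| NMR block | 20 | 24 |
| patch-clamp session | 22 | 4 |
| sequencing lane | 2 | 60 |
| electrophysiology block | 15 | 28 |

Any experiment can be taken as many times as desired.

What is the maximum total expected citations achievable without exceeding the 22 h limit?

660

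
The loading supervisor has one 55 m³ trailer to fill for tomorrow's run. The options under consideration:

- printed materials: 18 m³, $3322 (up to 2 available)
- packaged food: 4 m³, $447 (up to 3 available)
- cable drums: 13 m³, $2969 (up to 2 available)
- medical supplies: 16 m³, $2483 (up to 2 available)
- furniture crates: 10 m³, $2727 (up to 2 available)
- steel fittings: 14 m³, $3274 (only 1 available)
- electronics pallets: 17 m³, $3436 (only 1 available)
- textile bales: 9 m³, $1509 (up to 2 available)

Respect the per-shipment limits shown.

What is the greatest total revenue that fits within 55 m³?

Ranking by ratio (revenue/m³): furniture crates 272.70, steel fittings 233.86, cable drums 228.38.
A density-first pass picks 2×packaged food + cable drums + 2×furniture crates + steel fittings — 12591 at 55 m³.
The 22 m³ tied up in 2×packaged food and steel fittings is better spent on cable drums + textile bales — total rises to 12901 (55 m³).
Every other selection either busts 55 m³ or exceeds an availability limit or fails to beat 12901.

12901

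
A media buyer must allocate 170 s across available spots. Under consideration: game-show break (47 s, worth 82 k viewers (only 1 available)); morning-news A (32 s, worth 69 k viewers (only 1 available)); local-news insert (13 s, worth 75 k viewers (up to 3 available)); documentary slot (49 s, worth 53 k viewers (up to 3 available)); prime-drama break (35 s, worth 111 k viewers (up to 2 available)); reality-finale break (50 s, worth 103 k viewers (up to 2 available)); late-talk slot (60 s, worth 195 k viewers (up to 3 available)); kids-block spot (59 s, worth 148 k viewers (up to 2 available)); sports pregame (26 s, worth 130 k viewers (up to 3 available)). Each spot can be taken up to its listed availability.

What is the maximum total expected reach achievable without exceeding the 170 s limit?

Greedy by ratio would take 3×local-news insert + prime-drama break + 3×sports pregame: 152 s used, total 726.
The 48 s tied up in local-news insert and prime-drama break is better spent on late-talk slot — total rises to 735 (164 s).
The spare 6 s is too small for any remaining spot, and no exchange beats 735.

735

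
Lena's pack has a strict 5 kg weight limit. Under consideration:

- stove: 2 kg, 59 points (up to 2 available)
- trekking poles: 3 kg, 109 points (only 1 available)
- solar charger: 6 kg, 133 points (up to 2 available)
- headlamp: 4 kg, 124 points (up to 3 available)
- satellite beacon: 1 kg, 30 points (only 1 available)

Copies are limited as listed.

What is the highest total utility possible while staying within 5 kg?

168

Greedy by ratio would take trekking poles + satellite beacon: 4 kg used, total 139.
Replace satellite beacon with stove: the trade gains 29 net, giving 168 at 5 kg.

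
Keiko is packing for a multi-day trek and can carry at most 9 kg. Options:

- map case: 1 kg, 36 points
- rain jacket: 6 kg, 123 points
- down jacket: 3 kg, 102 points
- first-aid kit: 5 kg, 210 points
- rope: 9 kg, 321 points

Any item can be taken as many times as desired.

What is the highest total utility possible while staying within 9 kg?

354

The ratio ordering already packs tightly: 4×map case + first-aid kit, 9 kg, 354.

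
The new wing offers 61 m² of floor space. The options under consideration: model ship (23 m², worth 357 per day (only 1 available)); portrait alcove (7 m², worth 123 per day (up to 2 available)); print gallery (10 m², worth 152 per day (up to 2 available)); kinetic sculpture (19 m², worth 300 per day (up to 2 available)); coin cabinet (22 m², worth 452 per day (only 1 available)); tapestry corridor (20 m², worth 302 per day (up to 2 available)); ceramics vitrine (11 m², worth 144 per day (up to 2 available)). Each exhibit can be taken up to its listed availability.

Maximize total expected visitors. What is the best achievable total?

1056

The ratio heuristic lands on 2×portrait alcove + kinetic sculpture + coin cabinet (998) but leaves 6 m² idle.
Replace 2×portrait alcove with 2×print gallery: the trade gains 58 net, giving 1056 at 61 m².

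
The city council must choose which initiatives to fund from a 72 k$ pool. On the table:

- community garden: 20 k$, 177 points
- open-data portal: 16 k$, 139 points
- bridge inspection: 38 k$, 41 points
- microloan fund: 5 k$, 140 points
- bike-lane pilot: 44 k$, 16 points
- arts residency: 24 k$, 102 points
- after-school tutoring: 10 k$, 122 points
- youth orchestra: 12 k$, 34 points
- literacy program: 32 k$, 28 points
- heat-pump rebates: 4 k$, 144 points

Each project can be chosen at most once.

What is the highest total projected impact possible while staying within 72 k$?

Density check — heat-pump rebates 36.00, microloan fund 28.00, after-school tutoring 12.20, community garden 8.85 are the best per k$.
The ratio ordering already packs tightly: community garden + open-data portal + microloan fund + after-school tutoring + youth orchestra + heat-pump rebates, 67 k$, 756.
Runner-up community garden + open-data portal + microloan fund + after-school tutoring + heat-pump rebates tops out at 722.

756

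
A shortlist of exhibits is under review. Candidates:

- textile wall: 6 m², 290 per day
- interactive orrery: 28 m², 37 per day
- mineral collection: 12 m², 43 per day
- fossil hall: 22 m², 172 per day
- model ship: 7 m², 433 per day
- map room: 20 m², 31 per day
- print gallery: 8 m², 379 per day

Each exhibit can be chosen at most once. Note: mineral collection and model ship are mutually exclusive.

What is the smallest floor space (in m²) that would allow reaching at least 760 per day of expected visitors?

Minimise m² subject to total expected visitors ≥ 760.
model ship + print gallery reaches 812 using 15 m².
No combination under 15 m² hits 760.

15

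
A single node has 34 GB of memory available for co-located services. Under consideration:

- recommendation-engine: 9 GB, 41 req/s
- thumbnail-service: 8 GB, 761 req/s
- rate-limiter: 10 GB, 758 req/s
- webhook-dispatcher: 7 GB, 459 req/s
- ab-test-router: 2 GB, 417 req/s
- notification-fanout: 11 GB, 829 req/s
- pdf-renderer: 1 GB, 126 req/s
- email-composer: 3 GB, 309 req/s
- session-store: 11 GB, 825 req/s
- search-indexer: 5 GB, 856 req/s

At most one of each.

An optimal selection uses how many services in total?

Best achievable throughput is 3448.
For example thumbnail-service + webhook-dispatcher + ab-test-router + notification-fanout + pdf-renderer + search-indexer achieves it, using 34 GB.
All optima have 6 services.

6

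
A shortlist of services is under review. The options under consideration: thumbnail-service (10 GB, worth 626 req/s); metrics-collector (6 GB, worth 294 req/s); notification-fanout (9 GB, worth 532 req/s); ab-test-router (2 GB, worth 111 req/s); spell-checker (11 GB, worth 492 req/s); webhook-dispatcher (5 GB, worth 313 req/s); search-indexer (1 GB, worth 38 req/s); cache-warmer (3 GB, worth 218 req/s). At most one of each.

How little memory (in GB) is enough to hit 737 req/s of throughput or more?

Look for the lowest-memory combination reaching 737.
thumbnail-service + ab-test-router: 737 throughput at 12 GB.
No combination under 12 GB hits 737.

12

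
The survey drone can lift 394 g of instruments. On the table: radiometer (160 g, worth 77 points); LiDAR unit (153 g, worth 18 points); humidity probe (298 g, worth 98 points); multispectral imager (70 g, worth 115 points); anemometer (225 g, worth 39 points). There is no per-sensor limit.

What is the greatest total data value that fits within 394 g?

Density check — multispectral imager 1.64, radiometer 0.48, humidity probe 0.33, anemometer 0.17 are the best per g.
Taking 5×multispectral imager: 350 g used, 575 in data value.

575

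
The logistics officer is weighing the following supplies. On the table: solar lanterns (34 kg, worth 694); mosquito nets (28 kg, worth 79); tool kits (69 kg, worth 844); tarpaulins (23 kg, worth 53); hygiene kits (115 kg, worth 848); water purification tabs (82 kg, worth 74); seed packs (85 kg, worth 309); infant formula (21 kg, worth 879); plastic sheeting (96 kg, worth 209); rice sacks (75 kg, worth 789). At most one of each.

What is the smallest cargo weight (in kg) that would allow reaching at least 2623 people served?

Minimise kg subject to total people served ≥ 2623.
solar lanterns + tool kits + infant formula + rice sacks reaches 3206 using 199 kg.
No combination under 199 kg hits 2623.

199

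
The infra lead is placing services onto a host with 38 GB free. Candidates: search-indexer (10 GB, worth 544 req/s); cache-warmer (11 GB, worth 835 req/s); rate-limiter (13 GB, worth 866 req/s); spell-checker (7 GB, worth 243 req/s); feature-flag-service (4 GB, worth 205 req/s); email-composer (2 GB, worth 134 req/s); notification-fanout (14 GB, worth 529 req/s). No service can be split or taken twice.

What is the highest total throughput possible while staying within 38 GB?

Filling by ratio: search-indexer + cache-warmer + rate-limiter + email-composer for 2379, with 2 GB left unused.
Replace email-composer with feature-flag-service: the trade gains 71 net, giving 2450 at 38 GB.
No other feasible combination exceeds 2450.

2450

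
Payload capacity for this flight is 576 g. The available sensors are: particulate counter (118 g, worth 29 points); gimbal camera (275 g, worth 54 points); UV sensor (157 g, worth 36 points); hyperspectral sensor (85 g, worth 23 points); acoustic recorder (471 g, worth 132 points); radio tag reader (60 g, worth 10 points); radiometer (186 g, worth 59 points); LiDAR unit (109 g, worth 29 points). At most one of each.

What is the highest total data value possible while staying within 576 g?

155

By data value per g: radiometer 0.32, acoustic recorder 0.28, hyperspectral sensor 0.27 lead.
A density-first pass picks particulate counter + hyperspectral sensor + radio tag reader + radiometer + LiDAR unit — 150 at 558 g.
But hyperspectral sensor + acoustic recorder fits in 556 g and reaches 155.
No other feasible combination exceeds 155.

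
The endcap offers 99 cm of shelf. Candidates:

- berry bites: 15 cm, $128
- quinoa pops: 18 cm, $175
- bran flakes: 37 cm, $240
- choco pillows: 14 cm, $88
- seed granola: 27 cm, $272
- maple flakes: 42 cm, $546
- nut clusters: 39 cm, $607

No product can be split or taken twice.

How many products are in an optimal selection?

Best achievable weekly sales is 1328.
quinoa pops + maple flakes + nut clusters hits 1328 at 99 cm.
All optima have 3 products.

3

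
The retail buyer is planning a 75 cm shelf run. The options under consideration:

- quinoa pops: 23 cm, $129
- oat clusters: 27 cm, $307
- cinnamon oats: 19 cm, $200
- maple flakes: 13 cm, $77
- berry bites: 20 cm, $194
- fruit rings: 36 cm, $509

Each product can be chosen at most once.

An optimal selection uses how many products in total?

3

Best achievable weekly sales is 903.
cinnamon oats + berry bites + fruit rings hits 903 at 75 cm.
Every optimal selection uses 3 products.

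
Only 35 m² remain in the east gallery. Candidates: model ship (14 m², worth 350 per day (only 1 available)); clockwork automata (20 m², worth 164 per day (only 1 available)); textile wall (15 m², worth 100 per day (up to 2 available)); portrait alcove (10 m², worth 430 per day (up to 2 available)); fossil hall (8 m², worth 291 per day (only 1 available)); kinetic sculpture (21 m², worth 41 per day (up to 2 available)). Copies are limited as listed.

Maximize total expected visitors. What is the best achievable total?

Density check — portrait alcove 43.00, fossil hall 36.38, model ship 25.00 are the best per m².
Filling by ratio: 2×portrait alcove + fossil hall for 1151, with 7 m² left unused.
The 8 m² tied up in fossil hall is better spent on model ship — total rises to 1210 (34 m²).

1210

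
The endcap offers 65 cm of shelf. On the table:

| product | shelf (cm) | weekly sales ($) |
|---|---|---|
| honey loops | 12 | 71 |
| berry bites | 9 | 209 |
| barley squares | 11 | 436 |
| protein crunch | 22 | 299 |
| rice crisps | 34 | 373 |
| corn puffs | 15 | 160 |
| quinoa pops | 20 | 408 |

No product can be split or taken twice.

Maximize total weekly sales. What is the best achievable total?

Berry bites + barley squares + protein crunch + quinoa pops uses 62 of the 65 cm and totals 1352.
Runner-up barley squares + rice crisps + quinoa pops tops out at 1217.

1352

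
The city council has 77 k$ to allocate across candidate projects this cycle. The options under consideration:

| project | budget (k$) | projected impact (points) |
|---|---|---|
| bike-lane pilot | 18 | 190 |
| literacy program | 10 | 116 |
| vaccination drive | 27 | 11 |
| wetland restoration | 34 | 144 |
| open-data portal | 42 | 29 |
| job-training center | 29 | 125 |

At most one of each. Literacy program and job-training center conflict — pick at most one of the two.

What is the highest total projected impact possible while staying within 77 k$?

450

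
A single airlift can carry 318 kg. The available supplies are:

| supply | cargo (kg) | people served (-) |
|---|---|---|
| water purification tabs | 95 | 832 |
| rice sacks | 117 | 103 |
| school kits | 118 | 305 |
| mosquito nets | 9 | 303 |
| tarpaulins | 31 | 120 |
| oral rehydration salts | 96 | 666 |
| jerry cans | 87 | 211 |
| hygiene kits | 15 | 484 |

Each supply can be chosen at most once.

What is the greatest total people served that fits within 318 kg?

2496

The ratio heuristic lands on water purification tabs + mosquito nets + tarpaulins + oral rehydration salts + hygiene kits (2405) but leaves 72 kg idle.
Replace tarpaulins with jerry cans: the trade gains 91 net, giving 2496 at 302 kg.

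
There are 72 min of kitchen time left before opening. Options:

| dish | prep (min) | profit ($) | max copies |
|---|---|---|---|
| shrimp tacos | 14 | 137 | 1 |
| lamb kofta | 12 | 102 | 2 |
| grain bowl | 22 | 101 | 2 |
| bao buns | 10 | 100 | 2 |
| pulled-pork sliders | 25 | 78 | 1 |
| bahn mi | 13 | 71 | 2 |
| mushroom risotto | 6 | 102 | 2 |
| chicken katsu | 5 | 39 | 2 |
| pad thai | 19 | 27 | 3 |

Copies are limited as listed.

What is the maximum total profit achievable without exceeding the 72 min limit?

The ratio ordering already packs tightly: shrimp tacos + 2×lamb kofta + 2×bao buns + 2×mushroom risotto, 70 min, 745.
No other feasible combination exceeds 745.

745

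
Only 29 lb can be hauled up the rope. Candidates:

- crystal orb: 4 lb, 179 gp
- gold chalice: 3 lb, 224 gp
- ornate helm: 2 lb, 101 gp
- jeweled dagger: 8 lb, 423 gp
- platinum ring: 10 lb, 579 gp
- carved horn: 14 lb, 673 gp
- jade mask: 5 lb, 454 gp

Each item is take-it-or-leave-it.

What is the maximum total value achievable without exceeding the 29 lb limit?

1781

Gold chalice + ornate helm + jeweled dagger + platinum ring + jade mask uses 28 of the 29 lb and totals 1781.
Next best is crystal orb + ornate helm + jeweled dagger + platinum ring + jade mask at 1736 (29 lb) — short by 45.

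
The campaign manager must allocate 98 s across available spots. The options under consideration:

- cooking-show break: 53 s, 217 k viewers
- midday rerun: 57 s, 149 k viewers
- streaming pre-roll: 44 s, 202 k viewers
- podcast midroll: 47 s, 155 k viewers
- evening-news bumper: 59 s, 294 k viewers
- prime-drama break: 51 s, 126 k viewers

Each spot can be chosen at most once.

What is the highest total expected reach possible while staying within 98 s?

Taking the top-ratio spots first gives evening-news bumper for 294 (59 s).
Dropping evening-news bumper frees 59 s; slotting in cooking-show break + streaming pre-roll (97 s) lifts the total to 419 at 97 s.
Every other selection either busts 98 s or fails to beat 419.

419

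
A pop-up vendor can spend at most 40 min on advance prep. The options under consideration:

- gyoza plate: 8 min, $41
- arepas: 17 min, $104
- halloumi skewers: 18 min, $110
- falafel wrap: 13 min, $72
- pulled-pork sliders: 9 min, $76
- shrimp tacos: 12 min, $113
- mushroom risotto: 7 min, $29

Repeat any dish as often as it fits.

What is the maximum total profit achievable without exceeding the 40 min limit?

341

By profit per min: shrimp tacos 9.42, pulled-pork sliders 8.44, arepas 6.12, halloumi skewers 6.11 lead.
Greedy by ratio would take 3×shrimp tacos: 36 min used, total 339.
Dropping 2×shrimp tacos frees 24 min; slotting in 3×pulled-pork sliders (27 min) lifts the total to 341 at 39 min.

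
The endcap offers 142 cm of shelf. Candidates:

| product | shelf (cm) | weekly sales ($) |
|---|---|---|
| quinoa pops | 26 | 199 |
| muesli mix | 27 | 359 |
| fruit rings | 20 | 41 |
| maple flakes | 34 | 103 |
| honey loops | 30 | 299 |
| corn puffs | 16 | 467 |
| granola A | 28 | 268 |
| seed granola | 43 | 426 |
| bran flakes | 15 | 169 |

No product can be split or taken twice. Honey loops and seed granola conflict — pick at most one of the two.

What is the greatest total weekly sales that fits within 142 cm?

Taking quinoa pops + muesli mix + honey loops + corn puffs + granola A + bran flakes: 142 cm used, 1761 in weekly sales.
Next best is quinoa pops + muesli mix + corn puffs + granola A + seed granola at 1719 (140 cm) — short by 42.

1761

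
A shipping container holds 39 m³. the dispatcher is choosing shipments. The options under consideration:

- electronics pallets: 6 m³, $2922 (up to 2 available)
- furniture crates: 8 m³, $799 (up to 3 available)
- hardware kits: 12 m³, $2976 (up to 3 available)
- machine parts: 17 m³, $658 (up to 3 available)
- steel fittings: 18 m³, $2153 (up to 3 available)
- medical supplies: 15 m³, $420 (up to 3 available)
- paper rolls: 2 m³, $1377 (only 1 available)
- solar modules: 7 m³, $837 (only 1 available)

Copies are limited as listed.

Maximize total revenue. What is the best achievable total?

13173

2×electronics pallets + 2×hardware kits + paper rolls uses 38 of the 39 m³ and totals 13173.
No other feasible combination exceeds 13173.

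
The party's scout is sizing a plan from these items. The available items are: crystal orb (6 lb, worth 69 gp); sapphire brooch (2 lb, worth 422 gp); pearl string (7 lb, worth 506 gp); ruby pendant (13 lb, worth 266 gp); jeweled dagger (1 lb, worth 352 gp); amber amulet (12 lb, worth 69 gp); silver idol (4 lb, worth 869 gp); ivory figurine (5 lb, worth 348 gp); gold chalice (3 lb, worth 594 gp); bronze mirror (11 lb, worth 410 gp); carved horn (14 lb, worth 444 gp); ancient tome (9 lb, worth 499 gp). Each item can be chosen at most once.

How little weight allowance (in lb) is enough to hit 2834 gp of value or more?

22

Need the lightest bundle worth ≥ 2834.
sapphire brooch + pearl string + jeweled dagger + silver idol + ivory figurine + gold chalice: 3091 value at 22 lb.
Below 22 lb the best achievable stays under 2834.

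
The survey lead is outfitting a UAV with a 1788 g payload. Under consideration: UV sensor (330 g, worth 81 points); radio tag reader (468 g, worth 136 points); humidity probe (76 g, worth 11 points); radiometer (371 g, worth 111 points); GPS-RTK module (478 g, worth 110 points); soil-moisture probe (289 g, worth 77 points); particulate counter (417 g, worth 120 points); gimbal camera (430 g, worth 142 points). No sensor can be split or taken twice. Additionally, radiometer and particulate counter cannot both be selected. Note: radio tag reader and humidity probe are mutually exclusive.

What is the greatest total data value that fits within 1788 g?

Radio tag reader + radiometer + GPS-RTK module + gimbal camera uses 1747 of the 1788 g and totals 499.
The spare 41 g is too small for any remaining sensor, and no feasible exchange beats 499.

499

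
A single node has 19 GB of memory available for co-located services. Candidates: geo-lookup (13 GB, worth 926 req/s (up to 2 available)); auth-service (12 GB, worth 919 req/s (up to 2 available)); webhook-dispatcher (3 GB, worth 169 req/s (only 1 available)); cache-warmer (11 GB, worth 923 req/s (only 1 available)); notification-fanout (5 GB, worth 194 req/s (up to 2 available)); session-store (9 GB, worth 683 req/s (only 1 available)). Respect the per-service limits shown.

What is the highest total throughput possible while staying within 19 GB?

1286

Best packing: webhook-dispatcher + cache-warmer + notification-fanout — 19 GB, 1286 total.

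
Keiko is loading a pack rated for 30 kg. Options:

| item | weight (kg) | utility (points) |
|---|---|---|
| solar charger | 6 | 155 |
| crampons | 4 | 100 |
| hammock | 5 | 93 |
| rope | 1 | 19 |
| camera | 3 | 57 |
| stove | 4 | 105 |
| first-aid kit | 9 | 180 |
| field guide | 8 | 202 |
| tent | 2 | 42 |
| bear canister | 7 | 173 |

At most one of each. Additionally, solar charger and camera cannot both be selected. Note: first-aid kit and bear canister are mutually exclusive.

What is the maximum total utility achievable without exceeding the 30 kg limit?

754

The ratio ordering already packs tightly: solar charger + crampons + rope + stove + field guide + bear canister, 30 kg, 754.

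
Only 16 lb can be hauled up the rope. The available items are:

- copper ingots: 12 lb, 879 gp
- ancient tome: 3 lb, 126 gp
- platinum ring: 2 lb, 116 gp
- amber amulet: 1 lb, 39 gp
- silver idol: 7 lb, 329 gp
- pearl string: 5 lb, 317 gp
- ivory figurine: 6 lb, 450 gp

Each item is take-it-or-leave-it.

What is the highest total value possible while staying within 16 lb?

1044

Taking the top-ratio items first gives ancient tome + platinum ring + pearl string + ivory figurine for 1009 (16 lb).
A better packing is copper ingots + ancient tome + amber amulet: 16 lb, total 1044.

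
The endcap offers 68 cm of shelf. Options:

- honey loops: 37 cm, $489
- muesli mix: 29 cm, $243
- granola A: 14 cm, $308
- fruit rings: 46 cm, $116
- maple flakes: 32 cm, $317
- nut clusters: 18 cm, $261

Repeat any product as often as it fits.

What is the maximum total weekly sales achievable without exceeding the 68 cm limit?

The ratio ordering already packs tightly: 4×granola A, 56 cm, 1232.

1232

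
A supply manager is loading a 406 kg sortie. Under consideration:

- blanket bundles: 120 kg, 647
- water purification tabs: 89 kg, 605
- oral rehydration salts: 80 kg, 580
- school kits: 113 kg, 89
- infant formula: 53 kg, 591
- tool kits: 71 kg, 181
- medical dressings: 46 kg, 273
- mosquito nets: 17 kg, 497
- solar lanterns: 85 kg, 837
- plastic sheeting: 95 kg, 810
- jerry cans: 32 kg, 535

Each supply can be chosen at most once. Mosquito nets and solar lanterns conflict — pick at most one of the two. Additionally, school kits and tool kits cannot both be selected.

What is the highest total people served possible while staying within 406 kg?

Best packing: blanket bundles + water purification tabs + infant formula + mosquito nets + plastic sheeting + jerry cans — 406 kg, 3685 total.
Next best is blanket bundles + oral rehydration salts + infant formula + mosquito nets + plastic sheeting + jerry cans at 3660 (397 kg) — short by 25.

3685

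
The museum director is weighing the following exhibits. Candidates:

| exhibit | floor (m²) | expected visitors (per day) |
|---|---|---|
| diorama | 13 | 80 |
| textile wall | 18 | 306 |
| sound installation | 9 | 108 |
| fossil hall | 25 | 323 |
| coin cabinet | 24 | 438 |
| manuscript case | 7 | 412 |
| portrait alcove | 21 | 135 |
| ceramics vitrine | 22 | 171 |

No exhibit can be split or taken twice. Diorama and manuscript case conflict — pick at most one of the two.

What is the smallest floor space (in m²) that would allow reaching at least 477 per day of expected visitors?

16

Need the lightest bundle worth ≥ 477.
Taking sound installation + manuscript case gives 520 (≥ 477) for 16 m².
Any bundle with less than 16 m² falls short of 477.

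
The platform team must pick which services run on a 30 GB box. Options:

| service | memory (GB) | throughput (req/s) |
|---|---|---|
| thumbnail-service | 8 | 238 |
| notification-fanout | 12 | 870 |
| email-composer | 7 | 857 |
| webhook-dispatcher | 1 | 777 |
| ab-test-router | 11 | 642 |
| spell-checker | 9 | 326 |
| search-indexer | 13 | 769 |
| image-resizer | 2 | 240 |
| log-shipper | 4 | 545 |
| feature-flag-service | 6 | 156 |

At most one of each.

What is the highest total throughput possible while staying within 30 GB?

Taking notification-fanout + email-composer + webhook-dispatcher + image-resizer + log-shipper: 26 GB used, 3289 in throughput.

3289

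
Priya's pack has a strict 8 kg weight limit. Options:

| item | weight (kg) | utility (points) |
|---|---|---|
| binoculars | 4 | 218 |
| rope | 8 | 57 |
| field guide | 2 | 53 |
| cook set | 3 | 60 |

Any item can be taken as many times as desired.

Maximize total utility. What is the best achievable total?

The ratio ordering already packs tightly: 2×binoculars, 8 kg, 436.

436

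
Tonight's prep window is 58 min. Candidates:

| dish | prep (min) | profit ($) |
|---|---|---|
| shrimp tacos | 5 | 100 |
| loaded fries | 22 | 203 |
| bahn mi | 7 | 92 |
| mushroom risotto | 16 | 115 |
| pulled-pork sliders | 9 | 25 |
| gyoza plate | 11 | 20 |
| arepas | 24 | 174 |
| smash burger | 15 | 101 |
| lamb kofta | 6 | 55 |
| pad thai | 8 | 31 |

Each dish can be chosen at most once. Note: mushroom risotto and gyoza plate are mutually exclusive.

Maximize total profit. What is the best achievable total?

569

Greedy by ratio would take shrimp tacos + loaded fries + bahn mi + mushroom risotto + lamb kofta: 56 min used, total 565.
Replace mushroom risotto and lamb kofta with arepas: the trade gains 4 net, giving 569 at 58 min.
The closest alternative, shrimp tacos + loaded fries + bahn mi + mushroom risotto + lamb kofta, reaches only 565.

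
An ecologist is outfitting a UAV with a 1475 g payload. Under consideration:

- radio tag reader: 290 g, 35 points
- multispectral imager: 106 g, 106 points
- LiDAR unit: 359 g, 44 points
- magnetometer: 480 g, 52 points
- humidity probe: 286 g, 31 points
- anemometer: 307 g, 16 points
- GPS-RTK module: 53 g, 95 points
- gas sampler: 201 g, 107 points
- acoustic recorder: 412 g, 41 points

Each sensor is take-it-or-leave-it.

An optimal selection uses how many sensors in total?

6

Optimal total is 428.
One optimal bundle: radio tag reader + multispectral imager + LiDAR unit + GPS-RTK module + gas sampler + acoustic recorder (1421 g).
All optima have 6 sensors.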